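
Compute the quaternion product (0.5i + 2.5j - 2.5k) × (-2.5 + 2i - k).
-3.5 - 3.75i - 10.75j + 1.25k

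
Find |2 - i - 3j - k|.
√15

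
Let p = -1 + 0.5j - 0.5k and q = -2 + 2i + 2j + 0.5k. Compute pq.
1.25 - 0.75i - 4j - 0.5k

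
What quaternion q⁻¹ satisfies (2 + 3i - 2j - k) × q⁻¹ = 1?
0.1111 - 0.1667i + 0.1111j + 0.0556k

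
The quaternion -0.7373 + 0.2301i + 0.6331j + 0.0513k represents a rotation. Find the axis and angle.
axis = (0.3406, 0.9371, 0.0759), θ = 275°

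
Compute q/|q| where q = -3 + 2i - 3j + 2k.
-0.5883 + 0.3922i - 0.5883j + 0.3922k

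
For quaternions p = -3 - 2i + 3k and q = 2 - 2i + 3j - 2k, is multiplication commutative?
No: pq = -4 - 7i - 19j + 6k ≠ -4 + 11i + j + 18k = qp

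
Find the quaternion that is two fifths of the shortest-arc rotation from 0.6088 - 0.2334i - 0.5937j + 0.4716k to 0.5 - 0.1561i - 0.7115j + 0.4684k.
0.5674 - 0.2032i - 0.6433j + 0.4721k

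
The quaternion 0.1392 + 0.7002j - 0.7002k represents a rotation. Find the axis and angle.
axis = (0, √2/2, -√2/2), θ = 164°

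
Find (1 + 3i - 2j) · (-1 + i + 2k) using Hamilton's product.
-4 - 6i - 4j + 4k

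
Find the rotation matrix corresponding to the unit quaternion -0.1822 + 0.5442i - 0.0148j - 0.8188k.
[[-0.3413, -0.3145, -0.8858], [0.2823, -0.9332, 0.2225], [-0.8966, -0.1741, 0.4073]]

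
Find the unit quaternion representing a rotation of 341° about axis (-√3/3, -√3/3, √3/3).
-0.9863 - 0.0953i - 0.0953j + 0.0953k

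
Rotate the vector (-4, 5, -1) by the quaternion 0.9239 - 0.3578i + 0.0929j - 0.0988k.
(-3.515, 3.976, -3.72)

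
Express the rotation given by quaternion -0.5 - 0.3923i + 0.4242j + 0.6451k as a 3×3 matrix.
[[-0.1922, 0.3123, -0.9303], [-0.9779, -0.1401, 0.155], [-0.0819, 0.9396, 0.3323]]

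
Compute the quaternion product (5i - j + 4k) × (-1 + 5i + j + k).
-28 - 10i + 16j + 6k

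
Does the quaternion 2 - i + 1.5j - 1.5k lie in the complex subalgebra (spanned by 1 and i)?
No. The quaternion 2 - i + 1.5j - 1.5k has j-coefficient y = 1.5 and k-coefficient z = -1.5, not both zero, so it does not lie in the complex subalgebra spanned by 1 and i.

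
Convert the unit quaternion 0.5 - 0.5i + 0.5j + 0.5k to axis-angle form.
axis = (-√3/3, √3/3, √3/3), θ = 2π/3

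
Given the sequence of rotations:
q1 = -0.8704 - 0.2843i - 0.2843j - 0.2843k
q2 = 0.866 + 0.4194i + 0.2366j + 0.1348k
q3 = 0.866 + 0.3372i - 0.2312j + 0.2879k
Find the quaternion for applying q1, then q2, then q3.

q2 · q1 = -0.5289 - 0.6402i - 0.3712j - 0.4155k
q3 · q2 · q1 = -0.2084 - 0.5298i - 0.2434j - 0.7853k
-0.2084 - 0.5298i - 0.2434j - 0.7853k


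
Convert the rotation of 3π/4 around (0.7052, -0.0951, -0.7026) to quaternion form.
0.3827 + 0.6515i - 0.0879j - 0.6491k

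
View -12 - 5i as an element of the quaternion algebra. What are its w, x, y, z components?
-12 - 5i + 0j + 0k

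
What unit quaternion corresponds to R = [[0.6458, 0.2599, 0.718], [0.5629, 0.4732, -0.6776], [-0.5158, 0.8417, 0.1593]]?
0.7547 + 0.5033i + 0.4087j + 0.1004k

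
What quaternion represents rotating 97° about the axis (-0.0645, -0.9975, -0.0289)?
0.6626 - 0.0483i - 0.7471j - 0.0216k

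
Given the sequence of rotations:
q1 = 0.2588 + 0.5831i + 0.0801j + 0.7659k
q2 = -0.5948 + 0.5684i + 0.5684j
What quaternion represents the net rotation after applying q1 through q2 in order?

q2 · q1 = -0.5309 + 0.2356i - 0.3359j - 0.7415k
-0.5309 + 0.2356i - 0.3359j - 0.7415k


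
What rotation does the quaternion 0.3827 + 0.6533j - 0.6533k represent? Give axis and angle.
axis = (0, √2/2, -√2/2), θ = 3π/4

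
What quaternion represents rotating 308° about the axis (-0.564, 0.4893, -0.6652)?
-0.8988 - 0.2472i + 0.2145j - 0.2916k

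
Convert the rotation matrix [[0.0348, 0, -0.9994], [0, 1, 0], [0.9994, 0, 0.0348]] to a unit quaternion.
0.7193 - 0.6947j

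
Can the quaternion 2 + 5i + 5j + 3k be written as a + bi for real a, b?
No. The quaternion 2 + 5i + 5j + 3k has j-coefficient y = 5 and k-coefficient z = 3, not both zero, so it does not lie in the complex subalgebra spanned by 1 and i.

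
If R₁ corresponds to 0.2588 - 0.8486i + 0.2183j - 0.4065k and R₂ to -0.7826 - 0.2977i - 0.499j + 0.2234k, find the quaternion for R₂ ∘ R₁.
-0.2554 + 0.7411i - 0.6106j - 0.1125k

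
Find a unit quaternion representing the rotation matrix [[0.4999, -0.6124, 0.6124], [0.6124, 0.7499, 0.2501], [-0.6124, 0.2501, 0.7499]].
0.866 + 0.3536j + 0.3536k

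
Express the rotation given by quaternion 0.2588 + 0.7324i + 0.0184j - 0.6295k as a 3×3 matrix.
[[0.2068, 0.3528, -0.9126], [-0.2989, -0.8654, -0.4023], [-0.9316, 0.3559, -0.0735]]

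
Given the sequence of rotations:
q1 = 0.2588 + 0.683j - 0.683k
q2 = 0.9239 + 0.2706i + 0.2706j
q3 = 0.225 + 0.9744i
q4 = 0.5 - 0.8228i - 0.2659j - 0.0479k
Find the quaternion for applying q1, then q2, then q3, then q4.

q2 · q1 = 0.0543 - 0.1148i + 0.8859j - 0.4462k
q3 · q2 · q1 = 0.1241 + 0.0271i + 0.6341j + 0.7628k
q4 · q3 · q2 · q1 = 0.2895 - 0.261i + 0.9104j - 0.1391k
0.2895 - 0.261i + 0.9104j - 0.1391k


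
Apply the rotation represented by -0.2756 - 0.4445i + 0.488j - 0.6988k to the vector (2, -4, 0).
(2.37, 1.39, 3.529)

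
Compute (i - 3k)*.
-i + 3k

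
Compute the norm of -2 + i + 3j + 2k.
√18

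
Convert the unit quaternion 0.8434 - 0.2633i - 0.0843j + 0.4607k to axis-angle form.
axis = (-0.4901, -0.1569, 0.8575), θ = 65°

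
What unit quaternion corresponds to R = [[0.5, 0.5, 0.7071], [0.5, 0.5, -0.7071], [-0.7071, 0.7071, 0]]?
0.7071 + 0.5i + 0.5j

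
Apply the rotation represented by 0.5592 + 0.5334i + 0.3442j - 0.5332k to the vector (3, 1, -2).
(1.915, 1.102, -3.02)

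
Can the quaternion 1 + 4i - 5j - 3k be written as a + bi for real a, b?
No. The quaternion 1 + 4i - 5j - 3k has j-coefficient y = -5 and k-coefficient z = -3, not both zero, so it does not lie in the complex subalgebra spanned by 1 and i.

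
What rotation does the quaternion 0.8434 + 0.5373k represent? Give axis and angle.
axis = (0, 0, 1), θ = 65°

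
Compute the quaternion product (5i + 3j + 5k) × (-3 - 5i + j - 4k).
42 - 32i - 14j + 5k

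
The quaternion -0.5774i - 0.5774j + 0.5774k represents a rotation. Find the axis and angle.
axis = (-√3/3, -√3/3, √3/3), θ = π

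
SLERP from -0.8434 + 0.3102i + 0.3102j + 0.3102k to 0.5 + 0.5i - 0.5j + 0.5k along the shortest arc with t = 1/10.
-0.8733 + 0.2291i + 0.3637j + 0.2291k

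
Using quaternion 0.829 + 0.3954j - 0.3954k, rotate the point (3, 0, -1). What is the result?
(0.468, -1.654, -2.654)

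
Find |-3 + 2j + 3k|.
√22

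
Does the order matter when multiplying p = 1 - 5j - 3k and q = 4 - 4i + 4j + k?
Yes: pq = 27 + 3i - 4j - 31k ≠ 27 - 11i - 28j + 9k = qp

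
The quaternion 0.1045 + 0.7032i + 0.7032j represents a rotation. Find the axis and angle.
axis = (√2/2, √2/2, 0), θ = 168°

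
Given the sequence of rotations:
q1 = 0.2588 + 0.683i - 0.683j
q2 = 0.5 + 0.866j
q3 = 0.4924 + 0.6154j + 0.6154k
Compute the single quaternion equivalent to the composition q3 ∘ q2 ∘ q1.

q2 · q1 = 0.7209 + 0.3415i - 0.1174j - 0.5915k
q3 · q2 · q1 = 0.7912 - 0.1236i + 0.596j - 0.0578k
0.7912 - 0.1236i + 0.596j - 0.0578k


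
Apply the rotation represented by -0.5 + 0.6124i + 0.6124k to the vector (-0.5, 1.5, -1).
(0.044, -1.056, -1.544)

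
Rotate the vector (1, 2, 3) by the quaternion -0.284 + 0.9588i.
(1, -0.043, -3.605)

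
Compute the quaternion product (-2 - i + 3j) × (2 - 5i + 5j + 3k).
-24 + 17i - j + 4k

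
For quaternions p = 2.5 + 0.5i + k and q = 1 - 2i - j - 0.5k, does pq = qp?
No: pq = 4 - 3.5i - 4.25j - 0.75k ≠ 4 - 5.5i - 0.75j + 0.25k = qp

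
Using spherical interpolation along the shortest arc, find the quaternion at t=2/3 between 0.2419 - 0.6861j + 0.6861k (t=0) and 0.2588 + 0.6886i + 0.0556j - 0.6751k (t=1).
-0.0972 - 0.5192i - 0.3196j + 0.7867k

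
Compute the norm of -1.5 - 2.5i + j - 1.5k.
3.428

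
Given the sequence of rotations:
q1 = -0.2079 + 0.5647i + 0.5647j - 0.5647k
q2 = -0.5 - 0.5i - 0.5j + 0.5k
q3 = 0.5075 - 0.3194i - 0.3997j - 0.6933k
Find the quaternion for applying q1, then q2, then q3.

q2 · q1 = 0.951 - 0.1784i - 0.1784j + 0.1784k
q3 · q2 · q1 = 0.478 - 0.5893i - 0.29j - 0.5831k
0.478 - 0.5893i - 0.29j - 0.5831k


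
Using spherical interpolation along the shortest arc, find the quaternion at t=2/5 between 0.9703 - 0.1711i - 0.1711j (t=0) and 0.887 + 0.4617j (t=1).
0.9902 - 0.1079i + 0.0892j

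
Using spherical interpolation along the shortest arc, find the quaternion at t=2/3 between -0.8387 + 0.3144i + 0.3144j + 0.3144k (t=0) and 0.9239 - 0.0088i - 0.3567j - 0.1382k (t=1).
-0.909 + 0.1129i + 0.3477j + 0.2002k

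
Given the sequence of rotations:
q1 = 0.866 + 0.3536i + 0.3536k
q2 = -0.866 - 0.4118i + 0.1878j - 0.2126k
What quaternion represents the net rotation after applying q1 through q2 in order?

q2 · q1 = -0.5292 - 0.5964i + 0.2331j - 0.5567k
-0.5292 - 0.5964i + 0.2331j - 0.5567k


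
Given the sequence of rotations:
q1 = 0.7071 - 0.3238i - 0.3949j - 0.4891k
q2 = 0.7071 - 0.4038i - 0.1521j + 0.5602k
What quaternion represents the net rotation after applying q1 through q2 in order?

q2 · q1 = 0.5832 - 0.2189i - 0.7657j + 0.1605k
0.5832 - 0.2189i - 0.7657j + 0.1605k


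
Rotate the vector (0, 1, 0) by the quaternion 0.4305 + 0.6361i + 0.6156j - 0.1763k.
(0.935, 0.129, 0.331)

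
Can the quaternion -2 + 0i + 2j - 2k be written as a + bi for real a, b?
No. The quaternion -2 + 2j - 2k has j-coefficient y = 2 and k-coefficient z = -2, not both zero, so it does not lie in the complex subalgebra spanned by 1 and i.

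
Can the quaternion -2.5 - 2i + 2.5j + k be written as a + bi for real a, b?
No. The quaternion -2.5 - 2i + 2.5j + k has j-coefficient y = 2.5 and k-coefficient z = 1, not both zero, so it does not lie in the complex subalgebra spanned by 1 and i.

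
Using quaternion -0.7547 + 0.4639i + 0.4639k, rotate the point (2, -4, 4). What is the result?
(0.06, 0.844, 5.94)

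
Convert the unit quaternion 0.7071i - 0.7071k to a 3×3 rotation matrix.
[[0, 0, -1], [0, -1, 0], [-1, 0, 0]]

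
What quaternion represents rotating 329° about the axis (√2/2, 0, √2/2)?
-0.9636 + 0.189i + 0.189k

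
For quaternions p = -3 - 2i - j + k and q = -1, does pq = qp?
Yes: pq = qp = 3 + 2i + j - k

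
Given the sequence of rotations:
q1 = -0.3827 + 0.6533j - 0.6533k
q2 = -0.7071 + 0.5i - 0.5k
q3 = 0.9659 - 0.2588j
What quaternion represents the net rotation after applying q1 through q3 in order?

q2 · q1 = -0.056 + 0.1353i - 0.1353j + 0.9799k
q3 · q2 · q1 = -0.0891 - 0.1229i - 0.1162j + 0.9815k
-0.0891 - 0.1229i - 0.1162j + 0.9815k


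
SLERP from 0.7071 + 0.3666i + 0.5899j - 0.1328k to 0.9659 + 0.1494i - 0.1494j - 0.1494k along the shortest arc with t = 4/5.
0.966 + 0.2071i + 0.0075j - 0.1547k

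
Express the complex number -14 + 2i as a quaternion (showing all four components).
-14 + 2i + 0j + 0k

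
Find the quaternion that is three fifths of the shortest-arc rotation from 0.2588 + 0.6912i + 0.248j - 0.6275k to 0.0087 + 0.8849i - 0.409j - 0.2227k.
0.1208 + 0.8838i - 0.1559j - 0.4243k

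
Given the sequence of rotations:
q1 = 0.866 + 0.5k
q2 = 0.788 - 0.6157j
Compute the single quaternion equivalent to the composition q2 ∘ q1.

q2 · q1 = 0.6824 - 0.3079i - 0.5332j + 0.394k
0.6824 - 0.3079i - 0.5332j + 0.394k


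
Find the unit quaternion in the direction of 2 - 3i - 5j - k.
0.3203 - 0.4804i - 0.8006j - 0.1601k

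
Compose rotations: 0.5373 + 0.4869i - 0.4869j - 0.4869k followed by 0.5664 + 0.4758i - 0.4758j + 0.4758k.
0.0727 + 0.9948i - 0.0681j - 0.0201k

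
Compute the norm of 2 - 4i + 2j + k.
5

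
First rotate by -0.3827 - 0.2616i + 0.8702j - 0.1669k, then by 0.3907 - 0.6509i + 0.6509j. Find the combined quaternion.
-0.8862 + 0.0383i - 0.0177j - 0.4613k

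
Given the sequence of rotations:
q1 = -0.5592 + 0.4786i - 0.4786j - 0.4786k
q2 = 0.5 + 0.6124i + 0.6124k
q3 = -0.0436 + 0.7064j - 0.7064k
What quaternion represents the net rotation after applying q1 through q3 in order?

q2 · q1 = -0.2796 + 0.1899i + 0.3469j - 0.8748k
q3 · q2 · q1 = -0.8508 - 0.3812i - 0.3468j + 0.1015k
-0.8508 - 0.3812i - 0.3468j + 0.1015k


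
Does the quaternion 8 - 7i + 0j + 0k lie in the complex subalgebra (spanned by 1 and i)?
Yes. The quaternion 8 - 7i has j- and k-coefficients y = z = 0, so it lies in the complex subalgebra spanned by 1 and i.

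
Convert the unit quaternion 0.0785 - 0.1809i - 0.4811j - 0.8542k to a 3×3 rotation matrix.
[[-0.9222, 0.3082, 0.2335], [0.04, -0.5248, 0.8503], [0.3846, 0.7935, 0.4716]]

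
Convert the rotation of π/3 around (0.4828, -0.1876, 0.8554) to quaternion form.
0.866 + 0.2414i - 0.0938j + 0.4277k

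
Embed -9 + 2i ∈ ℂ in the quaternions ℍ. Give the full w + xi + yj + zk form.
-9 + 2i + 0j + 0k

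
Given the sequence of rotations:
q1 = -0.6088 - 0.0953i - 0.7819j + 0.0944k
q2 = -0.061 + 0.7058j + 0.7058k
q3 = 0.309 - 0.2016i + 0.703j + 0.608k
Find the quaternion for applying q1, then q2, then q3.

q2 · q1 = 0.5224 + 0.6243i - 0.4493j - 0.3682k
q3 · q2 · q1 = 0.827 + 0.1019i + 0.5338j - 0.1445k
0.827 + 0.1019i + 0.5338j - 0.1445k


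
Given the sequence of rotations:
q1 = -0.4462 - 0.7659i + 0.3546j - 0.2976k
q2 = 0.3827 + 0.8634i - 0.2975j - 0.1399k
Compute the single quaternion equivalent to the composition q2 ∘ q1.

q2 · q1 = 0.5544 - 0.5402i + 0.6325j + 0.0268k
0.5544 - 0.5402i + 0.6325j + 0.0268k


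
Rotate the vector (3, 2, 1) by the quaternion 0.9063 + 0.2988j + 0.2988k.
(1.387, 3.446, -0.446)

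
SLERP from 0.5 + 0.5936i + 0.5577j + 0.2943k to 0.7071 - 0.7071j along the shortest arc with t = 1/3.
0.0809 + 0.5062i + 0.8211j + 0.251k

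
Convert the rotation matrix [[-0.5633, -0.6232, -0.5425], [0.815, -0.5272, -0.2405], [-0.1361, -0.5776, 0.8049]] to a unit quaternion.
0.4226 - 0.1994i - 0.2404j + 0.8508k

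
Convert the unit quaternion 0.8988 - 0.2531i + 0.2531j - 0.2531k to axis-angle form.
axis = (-√3/3, √3/3, -√3/3), θ = 52°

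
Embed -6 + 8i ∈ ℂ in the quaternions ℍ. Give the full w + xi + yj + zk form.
-6 + 8i + 0j + 0k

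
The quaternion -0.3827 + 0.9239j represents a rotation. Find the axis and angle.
axis = (0, 1, 0), θ = 5π/4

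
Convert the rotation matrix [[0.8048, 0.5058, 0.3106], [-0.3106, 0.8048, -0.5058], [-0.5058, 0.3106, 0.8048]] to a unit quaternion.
0.9239 + 0.2209i + 0.2209j - 0.2209k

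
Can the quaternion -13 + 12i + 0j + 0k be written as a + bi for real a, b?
Yes. The quaternion -13 + 12i has j- and k-coefficients y = z = 0, so it lies in the complex subalgebra spanned by 1 and i.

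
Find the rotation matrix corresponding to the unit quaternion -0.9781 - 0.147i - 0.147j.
[[0.9568, 0.0432, 0.2876], [0.0432, 0.9568, -0.2876], [-0.2876, 0.2876, 0.9136]]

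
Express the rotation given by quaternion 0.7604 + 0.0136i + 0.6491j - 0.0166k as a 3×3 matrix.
[[0.1568, 0.0429, 0.9867], [-0.0076, 0.9991, -0.0422], [-0.9876, -0.0009, 0.157]]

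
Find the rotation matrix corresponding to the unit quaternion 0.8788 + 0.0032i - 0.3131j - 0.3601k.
[[0.5446, 0.6309, -0.5526], [-0.6349, 0.7406, 0.2199], [0.548, 0.2311, 0.8039]]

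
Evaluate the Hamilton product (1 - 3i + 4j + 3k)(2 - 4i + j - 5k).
1 - 33i - 18j + 14k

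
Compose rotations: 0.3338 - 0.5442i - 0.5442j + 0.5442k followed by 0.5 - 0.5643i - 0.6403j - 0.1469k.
-0.4087 - 0.8889i - 0.0988j + 0.1817k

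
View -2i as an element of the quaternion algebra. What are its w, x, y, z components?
0 - 2i + 0j + 0k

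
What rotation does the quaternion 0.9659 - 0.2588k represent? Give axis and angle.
axis = (0, 0, -1), θ = π/6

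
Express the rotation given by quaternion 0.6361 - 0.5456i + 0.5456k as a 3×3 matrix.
[[0.4046, -0.6941, -0.5954], [0.6941, -0.1907, 0.6941], [-0.5954, -0.6941, 0.4046]]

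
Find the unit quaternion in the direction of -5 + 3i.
-0.8575 + 0.5145i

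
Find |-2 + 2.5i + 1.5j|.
3.536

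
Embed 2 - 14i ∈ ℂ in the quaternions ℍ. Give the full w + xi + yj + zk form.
2 - 14i + 0j + 0k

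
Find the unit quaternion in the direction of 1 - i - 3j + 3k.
0.2236 - 0.2236i - 0.6708j + 0.6708k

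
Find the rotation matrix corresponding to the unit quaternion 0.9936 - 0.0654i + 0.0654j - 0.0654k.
[[0.9829, 0.1214, 0.1385], [-0.1385, 0.9829, 0.1214], [-0.1214, -0.1385, 0.9829]]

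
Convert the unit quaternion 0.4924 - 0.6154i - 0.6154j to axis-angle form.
axis = (-√2/2, -√2/2, 0), θ = 121°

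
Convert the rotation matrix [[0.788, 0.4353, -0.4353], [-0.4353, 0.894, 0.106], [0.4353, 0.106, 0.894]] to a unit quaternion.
0.9455 - 0.2302j - 0.2302k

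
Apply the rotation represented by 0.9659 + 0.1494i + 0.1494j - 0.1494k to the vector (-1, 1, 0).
(-0.577, 1.155, 0.577)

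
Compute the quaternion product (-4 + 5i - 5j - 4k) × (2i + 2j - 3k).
-12 + 15i - j + 32k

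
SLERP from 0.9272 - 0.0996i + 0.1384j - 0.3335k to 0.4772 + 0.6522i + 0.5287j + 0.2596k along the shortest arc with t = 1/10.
0.9385 - 0.0105i + 0.1988j - 0.2822k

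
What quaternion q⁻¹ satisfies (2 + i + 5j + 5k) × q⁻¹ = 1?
0.0364 - 0.0182i - 0.0909j - 0.0909k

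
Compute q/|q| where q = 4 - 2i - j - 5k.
0.5898 - 0.2949i - 0.1474j - 0.7372k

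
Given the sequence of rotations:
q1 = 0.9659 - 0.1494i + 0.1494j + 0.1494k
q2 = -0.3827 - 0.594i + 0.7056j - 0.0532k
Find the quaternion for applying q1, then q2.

q2 · q1 = -0.5559 - 0.4032i + 0.7211j - 0.0919k
-0.5559 - 0.4032i + 0.7211j - 0.0919k


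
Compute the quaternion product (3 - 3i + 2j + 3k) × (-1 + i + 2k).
-6 + 10i + 7j + k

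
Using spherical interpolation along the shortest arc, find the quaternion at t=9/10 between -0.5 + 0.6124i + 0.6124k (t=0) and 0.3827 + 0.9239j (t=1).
-0.4388 + 0.0857i - 0.8904j + 0.0857k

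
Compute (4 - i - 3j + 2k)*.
4 + i + 3j - 2k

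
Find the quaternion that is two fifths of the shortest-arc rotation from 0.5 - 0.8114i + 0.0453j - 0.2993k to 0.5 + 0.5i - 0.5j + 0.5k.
0.1064 - 0.8317i + 0.2837j - 0.4654k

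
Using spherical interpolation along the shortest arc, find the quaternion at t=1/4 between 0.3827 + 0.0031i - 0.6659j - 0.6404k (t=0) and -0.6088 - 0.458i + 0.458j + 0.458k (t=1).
0.4552 + 0.1233i - 0.6333j - 0.6137k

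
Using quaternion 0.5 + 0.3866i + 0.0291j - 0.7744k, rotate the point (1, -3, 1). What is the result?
(-3.161, 0.311, -0.953)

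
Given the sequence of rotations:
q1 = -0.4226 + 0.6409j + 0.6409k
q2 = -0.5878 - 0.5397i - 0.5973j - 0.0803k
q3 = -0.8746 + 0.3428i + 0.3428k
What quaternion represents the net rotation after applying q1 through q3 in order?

q2 · q1 = 0.6827 - 0.1033i + 0.2216j - 0.6887k
q3 · q2 · q1 = -0.3256 + 0.2484i + 0.0069j + 0.9123k
-0.3256 + 0.2484i + 0.0069j + 0.9123k


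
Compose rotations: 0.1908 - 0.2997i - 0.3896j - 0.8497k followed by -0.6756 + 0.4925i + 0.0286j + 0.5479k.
0.4954 + 0.4856i + 0.5229j + 0.4953k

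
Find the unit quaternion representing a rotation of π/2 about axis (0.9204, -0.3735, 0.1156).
0.7071 + 0.6508i - 0.2641j + 0.0817k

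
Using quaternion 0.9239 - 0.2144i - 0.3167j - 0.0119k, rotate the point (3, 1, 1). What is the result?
(1.975, 1.653, 2.09)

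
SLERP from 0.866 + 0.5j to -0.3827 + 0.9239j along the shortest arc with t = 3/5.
0.1822 + 0.9833j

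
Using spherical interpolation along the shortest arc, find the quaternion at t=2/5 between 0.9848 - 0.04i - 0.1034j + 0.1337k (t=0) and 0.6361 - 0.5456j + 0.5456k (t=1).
0.8984 - 0.0254i - 0.3003j + 0.3195k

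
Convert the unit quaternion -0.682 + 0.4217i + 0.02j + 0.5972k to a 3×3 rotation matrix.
[[0.2859, 0.8314, 0.4764], [-0.7977, -0.069, 0.5991], [0.531, -0.5513, 0.6435]]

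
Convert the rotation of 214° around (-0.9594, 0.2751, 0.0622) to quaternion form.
-0.2924 - 0.9175i + 0.2631j + 0.0595k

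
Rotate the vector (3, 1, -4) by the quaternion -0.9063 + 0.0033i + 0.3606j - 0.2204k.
(4.152, 2.72, -1.168)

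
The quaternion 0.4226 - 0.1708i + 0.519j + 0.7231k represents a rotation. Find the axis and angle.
axis = (-0.1885, 0.5726, 0.7978), θ = 130°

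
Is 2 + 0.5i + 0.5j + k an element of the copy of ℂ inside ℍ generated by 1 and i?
No. The quaternion 2 + 0.5i + 0.5j + k has j-coefficient y = 0.5 and k-coefficient z = 1, not both zero, so it does not lie in the complex subalgebra spanned by 1 and i.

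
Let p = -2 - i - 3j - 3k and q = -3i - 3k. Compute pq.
-12 + 15i + 6j - 3k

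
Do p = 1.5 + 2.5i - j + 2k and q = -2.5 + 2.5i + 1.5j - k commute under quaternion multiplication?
No: pq = -6.5 - 4.5i + 12.25j - 0.25k ≠ -6.5 - 0.5i - 2.75j - 12.75k = qp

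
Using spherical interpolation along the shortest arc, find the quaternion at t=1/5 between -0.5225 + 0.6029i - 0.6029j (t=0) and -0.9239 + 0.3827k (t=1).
-0.6731 + 0.5188i - 0.5188j + 0.0925k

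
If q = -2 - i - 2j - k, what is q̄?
-2 + i + 2j + k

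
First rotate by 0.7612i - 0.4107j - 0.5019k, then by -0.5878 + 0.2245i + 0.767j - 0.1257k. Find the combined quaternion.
0.081 - 0.884i + 0.2584j - 0.381k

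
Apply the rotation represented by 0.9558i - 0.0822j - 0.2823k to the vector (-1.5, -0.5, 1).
(-1.702, 0.775, -0.054)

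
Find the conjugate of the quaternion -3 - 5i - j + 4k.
-3 + 5i + j - 4k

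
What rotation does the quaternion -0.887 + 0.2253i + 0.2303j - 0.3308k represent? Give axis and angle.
axis = (0.4879, 0.4987, -0.7164), θ = 305°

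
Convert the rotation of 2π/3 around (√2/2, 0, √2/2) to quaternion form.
0.5 + 0.6124i + 0.6124k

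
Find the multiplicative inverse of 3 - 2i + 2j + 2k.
0.1429 + 0.0952i - 0.0952j - 0.0952k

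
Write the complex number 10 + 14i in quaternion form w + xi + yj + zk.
10 + 14i + 0j + 0k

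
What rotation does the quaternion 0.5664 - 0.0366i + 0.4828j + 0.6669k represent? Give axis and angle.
axis = (-0.0444, 0.5858, 0.8092), θ = 111°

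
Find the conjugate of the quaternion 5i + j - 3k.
-5i - j + 3k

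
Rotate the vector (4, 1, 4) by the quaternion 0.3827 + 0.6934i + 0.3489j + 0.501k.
(4.966, 2.281, 1.771)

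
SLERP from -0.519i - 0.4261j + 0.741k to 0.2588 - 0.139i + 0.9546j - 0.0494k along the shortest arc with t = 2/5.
-0.1278 - 0.2975i - 0.7719j + 0.5472k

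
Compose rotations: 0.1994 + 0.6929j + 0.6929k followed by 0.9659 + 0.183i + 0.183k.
0.0658 - 0.0903i + 0.5425j + 0.8326k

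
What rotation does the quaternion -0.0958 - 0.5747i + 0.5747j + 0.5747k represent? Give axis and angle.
axis = (-√3/3, √3/3, √3/3), θ = 191°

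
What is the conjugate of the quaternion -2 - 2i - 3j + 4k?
-2 + 2i + 3j - 4k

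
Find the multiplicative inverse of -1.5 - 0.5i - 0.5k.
-0.5455 + 0.1818i + 0.1818k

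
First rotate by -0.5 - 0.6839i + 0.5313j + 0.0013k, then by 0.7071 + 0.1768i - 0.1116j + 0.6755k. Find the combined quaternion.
-0.1742 - 0.931i - 0.0307j - 0.3192k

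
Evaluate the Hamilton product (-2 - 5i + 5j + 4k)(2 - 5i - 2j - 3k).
-7 - 7i - 21j + 49k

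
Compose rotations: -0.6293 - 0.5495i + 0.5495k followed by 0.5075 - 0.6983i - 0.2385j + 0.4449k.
-0.9476 + 0.0295i + 0.2893j - 0.1322k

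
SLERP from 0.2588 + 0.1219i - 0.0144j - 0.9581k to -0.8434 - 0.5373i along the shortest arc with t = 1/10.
0.3594 + 0.188i - 0.0137j - 0.9139k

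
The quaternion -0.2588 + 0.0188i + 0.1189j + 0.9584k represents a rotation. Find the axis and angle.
axis = (0.0195, 0.1231, 0.9922), θ = 7π/6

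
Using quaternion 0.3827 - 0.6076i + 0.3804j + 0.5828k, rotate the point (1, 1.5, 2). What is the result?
(-2.165, 1.174, -1.087)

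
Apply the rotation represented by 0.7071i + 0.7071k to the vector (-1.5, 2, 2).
(2, -2, -1.5)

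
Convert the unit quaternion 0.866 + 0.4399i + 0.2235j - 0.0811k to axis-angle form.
axis = (0.8797, 0.447, -0.1622), θ = π/3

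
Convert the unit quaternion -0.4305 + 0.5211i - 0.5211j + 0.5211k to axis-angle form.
axis = (√3/3, -√3/3, √3/3), θ = 231°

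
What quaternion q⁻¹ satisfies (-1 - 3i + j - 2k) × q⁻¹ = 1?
-0.0667 + 0.2i - 0.0667j + 0.1333k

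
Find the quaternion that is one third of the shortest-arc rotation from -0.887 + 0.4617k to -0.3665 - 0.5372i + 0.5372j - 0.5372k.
-0.9221 - 0.2573i + 0.2573j + 0.1313k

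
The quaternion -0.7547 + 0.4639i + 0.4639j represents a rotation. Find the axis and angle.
axis = (√2/2, √2/2, 0), θ = 278°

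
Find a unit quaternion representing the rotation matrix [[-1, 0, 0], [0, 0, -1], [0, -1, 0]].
-0.7071j + 0.7071k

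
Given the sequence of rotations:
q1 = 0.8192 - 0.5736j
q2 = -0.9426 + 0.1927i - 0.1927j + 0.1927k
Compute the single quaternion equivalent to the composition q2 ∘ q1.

q2 · q1 = -0.8827 + 0.2684i + 0.3828j + 0.0473k
-0.8827 + 0.2684i + 0.3828j + 0.0473k


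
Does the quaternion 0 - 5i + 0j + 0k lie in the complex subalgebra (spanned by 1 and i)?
Yes. The quaternion -5i has j- and k-coefficients y = z = 0, so it lies in the complex subalgebra spanned by 1 and i.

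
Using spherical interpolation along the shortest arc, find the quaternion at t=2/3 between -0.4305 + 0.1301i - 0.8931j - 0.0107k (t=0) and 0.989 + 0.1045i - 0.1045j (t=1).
-0.9539 - 0.026i - 0.2989j - 0.0046k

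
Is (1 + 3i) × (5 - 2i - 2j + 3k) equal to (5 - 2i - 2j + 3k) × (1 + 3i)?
No: pq = 11 + 13i - 11j - 3k ≠ 11 + 13i + 7j + 9k = qp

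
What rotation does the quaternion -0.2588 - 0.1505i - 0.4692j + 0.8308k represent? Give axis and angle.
axis = (-0.1558, -0.4857, 0.8601), θ = 7π/6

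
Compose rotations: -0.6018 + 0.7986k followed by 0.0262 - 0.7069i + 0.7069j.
-0.0158 + 0.9899i + 0.1391j + 0.0209k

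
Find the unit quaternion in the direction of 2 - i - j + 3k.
0.5164 - 0.2582i - 0.2582j + 0.7746k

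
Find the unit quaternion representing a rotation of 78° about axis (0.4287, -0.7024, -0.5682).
0.7771 + 0.2698i - 0.442j - 0.3576k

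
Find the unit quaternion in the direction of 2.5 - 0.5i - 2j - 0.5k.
0.7625 - 0.1525i - 0.61j - 0.1525k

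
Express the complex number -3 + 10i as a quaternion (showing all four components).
-3 + 10i + 0j + 0k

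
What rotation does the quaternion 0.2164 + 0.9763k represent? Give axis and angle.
axis = (0, 0, 1), θ = 155°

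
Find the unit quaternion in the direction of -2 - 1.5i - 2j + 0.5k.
-0.6172 - 0.4629i - 0.6172j + 0.1543k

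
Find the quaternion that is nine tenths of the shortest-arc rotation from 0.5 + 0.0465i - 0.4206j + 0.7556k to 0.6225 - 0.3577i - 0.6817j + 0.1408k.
0.6285 - 0.3238i - 0.6741j + 0.214k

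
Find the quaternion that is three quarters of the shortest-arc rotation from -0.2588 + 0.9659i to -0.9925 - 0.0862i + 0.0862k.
-0.9627 + 0.2597i + 0.0758k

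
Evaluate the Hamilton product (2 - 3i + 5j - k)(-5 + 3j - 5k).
-30 - 7i - 34j - 14k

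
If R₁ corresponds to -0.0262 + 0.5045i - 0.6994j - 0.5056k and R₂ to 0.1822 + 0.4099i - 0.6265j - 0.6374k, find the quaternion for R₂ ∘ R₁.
-0.972 - 0.0479i - 0.2253j - 0.046k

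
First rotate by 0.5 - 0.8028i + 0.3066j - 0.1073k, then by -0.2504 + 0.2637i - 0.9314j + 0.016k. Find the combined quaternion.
0.3738 + 0.4279i - 0.527j - 0.632k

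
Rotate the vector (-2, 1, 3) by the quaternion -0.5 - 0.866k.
(0.134, -2.232, 3)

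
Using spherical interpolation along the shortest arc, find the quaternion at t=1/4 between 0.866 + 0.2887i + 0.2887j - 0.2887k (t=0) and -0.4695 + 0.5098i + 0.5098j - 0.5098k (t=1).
0.6156 + 0.455i + 0.455j - 0.455k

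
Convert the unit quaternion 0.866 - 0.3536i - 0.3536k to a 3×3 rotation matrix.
[[0.7499, 0.6124, 0.2501], [-0.6124, 0.4999, 0.6124], [0.2501, -0.6124, 0.7499]]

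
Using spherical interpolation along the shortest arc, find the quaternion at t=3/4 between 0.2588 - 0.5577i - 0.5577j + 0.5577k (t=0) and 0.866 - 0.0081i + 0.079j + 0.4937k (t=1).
0.7915 - 0.1761i - 0.1044j + 0.5759k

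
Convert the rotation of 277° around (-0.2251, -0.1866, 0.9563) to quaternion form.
-0.749 - 0.1492i - 0.1236j + 0.6337k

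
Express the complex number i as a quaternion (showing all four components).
0 + i + 0j + 0k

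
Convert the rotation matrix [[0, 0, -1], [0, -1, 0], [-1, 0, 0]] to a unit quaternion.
-0.7071i + 0.7071k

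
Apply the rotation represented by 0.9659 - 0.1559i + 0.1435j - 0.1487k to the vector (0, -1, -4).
(-1.537, -1.941, -3.297)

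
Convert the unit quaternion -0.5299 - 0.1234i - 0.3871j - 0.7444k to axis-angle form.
axis = (-0.1455, -0.4565, -0.8778), θ = 244°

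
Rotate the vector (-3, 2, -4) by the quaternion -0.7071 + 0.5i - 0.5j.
(-5.328, -0.328, 0.707)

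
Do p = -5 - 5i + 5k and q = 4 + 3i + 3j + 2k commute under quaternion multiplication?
No: pq = -15 - 50i + 10j - 5k ≠ -15 - 20i - 40j + 25k = qp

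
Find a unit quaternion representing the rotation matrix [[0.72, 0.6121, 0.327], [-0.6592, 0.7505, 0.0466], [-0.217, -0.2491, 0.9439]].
0.9239 - 0.08i + 0.1472j - 0.344k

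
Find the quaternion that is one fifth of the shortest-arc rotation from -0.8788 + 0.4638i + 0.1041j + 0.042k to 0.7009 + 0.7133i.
-0.9692 + 0.225i + 0.0928j + 0.0375k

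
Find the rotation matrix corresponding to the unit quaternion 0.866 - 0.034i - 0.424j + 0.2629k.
[[0.5022, -0.4265, -0.7522], [0.4842, 0.8595, -0.1641], [0.7165, -0.2818, 0.6381]]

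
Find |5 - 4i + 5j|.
√66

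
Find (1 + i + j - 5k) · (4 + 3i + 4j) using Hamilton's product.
-3 + 27i - 7j - 19k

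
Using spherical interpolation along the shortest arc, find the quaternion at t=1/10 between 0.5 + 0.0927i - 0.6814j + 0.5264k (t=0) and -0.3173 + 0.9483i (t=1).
0.5366 - 0.0514i - 0.6665j + 0.5149k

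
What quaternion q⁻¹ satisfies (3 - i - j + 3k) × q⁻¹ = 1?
0.15 + 0.05i + 0.05j - 0.15k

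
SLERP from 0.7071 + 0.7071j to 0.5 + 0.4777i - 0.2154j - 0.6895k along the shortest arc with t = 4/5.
0.6487 + 0.4334i - 0.0004j - 0.6256k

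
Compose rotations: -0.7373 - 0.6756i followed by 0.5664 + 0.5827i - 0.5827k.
-0.0239 - 0.8123i + 0.3937j + 0.4296k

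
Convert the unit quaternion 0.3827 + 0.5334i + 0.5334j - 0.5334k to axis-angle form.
axis = (√3/3, √3/3, -√3/3), θ = 3π/4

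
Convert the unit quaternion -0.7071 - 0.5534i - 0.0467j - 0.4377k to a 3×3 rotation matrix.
[[0.6125, -0.5673, 0.5505], [0.6707, 0.0043, -0.7417], [0.4184, 0.8235, 0.3831]]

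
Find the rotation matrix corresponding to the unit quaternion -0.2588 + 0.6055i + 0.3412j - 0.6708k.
[[-0.1328, 0.066, -0.9889], [0.7604, -0.6332, -0.1443], [-0.6357, -0.7712, 0.0339]]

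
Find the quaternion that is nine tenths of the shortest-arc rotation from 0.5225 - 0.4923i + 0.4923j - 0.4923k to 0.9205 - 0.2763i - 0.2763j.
0.925 - 0.3185i - 0.1986j - 0.0599k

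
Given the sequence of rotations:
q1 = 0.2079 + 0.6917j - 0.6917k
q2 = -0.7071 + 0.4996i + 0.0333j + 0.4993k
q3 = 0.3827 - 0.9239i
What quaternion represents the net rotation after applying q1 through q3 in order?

q2 · q1 = 0.1753 - 0.2645i - 0.1366j + 0.9385k
q3 · q2 · q1 = -0.1773 - 0.2632i + 0.8148j + 0.4854k
-0.1773 - 0.2632i + 0.8148j + 0.4854k


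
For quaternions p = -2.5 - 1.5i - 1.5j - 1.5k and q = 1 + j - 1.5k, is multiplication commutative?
No: pq = -3.25 + 2.25i - 6.25j + 0.75k ≠ -3.25 - 5.25i - 1.75j + 3.75k = qp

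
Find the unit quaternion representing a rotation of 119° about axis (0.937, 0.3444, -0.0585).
0.5075 + 0.8073i + 0.2967j - 0.0504k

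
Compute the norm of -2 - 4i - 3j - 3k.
√38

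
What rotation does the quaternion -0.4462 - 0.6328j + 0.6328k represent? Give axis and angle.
axis = (0, -√2/2, √2/2), θ = 233°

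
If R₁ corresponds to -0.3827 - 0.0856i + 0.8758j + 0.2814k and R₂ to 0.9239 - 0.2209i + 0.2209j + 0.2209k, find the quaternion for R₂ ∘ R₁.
-0.6281 - 0.1259i + 0.7679j + 0.0009k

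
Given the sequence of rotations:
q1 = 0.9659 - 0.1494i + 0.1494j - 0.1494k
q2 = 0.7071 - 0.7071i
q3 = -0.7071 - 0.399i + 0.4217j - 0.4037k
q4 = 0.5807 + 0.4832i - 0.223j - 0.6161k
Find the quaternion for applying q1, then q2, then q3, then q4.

q2 · q1 = 0.5773 - 0.7886i - 0.2113k
q3 · q2 · q1 = -0.8082 + 0.2382i + 0.4775j + 0.2489k
q4 · q3 · q2 · q1 = -0.3246 - 0.0135i + 0.1905j + 0.9263k
-0.3246 - 0.0135i + 0.1905j + 0.9263k


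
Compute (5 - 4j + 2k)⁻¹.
0.1111 + 0.0889j - 0.0444k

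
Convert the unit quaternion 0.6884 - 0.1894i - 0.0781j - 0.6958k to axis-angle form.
axis = (-0.2611, -0.1077, -0.9593), θ = 93°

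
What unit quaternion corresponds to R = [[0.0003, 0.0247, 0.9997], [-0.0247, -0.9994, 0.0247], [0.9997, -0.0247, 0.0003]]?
-0.0175 + 0.707i + 0.707k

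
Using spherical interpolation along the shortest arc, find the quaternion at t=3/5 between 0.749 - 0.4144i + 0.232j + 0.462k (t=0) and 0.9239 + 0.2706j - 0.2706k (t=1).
0.941 - 0.1858i + 0.2813j + 0.03k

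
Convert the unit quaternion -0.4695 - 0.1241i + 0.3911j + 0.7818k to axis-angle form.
axis = (-0.1406, 0.443, 0.8855), θ = 236°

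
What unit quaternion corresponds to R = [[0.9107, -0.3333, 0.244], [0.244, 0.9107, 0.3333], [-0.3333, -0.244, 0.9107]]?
0.9659 - 0.1494i + 0.1494j + 0.1494k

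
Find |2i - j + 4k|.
√21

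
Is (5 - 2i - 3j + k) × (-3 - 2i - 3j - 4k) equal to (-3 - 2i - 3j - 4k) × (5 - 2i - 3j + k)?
No: pq = -24 + 11i - 16j - 23k ≠ -24 - 19i + 4j - 23k = qp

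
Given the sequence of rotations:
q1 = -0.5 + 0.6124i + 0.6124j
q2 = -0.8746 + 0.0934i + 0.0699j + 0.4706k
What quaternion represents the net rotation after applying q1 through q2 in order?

q2 · q1 = 0.3373 - 0.8705i - 0.2824j - 0.2209k
0.3373 - 0.8705i - 0.2824j - 0.2209k


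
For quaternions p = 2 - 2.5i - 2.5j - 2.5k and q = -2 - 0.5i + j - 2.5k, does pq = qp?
No: pq = -9 + 12.75i + 2j - 3.75k ≠ -9 - 4.75i + 12j + 3.75k = qp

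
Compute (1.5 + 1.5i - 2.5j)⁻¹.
0.1395 - 0.1395i + 0.2326j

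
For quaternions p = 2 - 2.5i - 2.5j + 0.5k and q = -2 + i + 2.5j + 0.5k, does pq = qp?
No: pq = 4.5 + 4.5i + 11.75j - 3.75k ≠ 4.5 + 9.5i + 8.25j + 3.75k = qp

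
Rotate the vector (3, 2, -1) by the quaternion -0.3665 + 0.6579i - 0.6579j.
(-1.811, -2.811, -1.68)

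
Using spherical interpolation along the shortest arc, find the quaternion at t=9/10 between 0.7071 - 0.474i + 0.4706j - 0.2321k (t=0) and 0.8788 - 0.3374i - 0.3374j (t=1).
0.8936 - 0.3663i - 0.258j - 0.0266k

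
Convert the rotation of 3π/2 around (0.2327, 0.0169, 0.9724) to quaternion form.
-0.7071 + 0.1645i + 0.012j + 0.6876k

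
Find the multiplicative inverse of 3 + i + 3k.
0.1579 - 0.0526i - 0.1579k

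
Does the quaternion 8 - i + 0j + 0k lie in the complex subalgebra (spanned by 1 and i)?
Yes. The quaternion 8 - i has j- and k-coefficients y = z = 0, so it lies in the complex subalgebra spanned by 1 and i.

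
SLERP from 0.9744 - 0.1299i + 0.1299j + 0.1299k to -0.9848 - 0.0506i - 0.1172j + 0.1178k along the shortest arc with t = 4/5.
0.9902 + 0.0143i + 0.1207j - 0.0684k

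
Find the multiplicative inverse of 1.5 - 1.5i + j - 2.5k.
0.1277 + 0.1277i - 0.0851j + 0.2128k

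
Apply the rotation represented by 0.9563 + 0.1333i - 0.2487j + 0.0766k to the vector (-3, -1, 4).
(-4.202, -2.366, 1.658)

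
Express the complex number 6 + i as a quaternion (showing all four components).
6 + i + 0j + 0k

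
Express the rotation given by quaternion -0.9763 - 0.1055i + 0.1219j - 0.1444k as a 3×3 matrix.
[[0.9286, -0.3077, -0.2076], [0.2562, 0.936, -0.2412], [0.2685, 0.1708, 0.948]]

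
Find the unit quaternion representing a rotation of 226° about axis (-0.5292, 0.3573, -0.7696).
-0.3907 - 0.4871i + 0.3289j - 0.7084k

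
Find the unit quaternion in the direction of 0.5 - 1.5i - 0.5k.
0.3015 - 0.9045i - 0.3015k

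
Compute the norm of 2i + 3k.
√13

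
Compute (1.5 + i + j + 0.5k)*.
1.5 - i - j - 0.5k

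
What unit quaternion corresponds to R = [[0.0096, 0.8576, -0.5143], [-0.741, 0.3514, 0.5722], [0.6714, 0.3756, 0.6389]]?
0.7071 - 0.0695i - 0.4192j - 0.5652k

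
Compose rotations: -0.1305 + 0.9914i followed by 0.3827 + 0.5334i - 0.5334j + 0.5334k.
-0.5788 + 0.3098i + 0.5984j + 0.4592k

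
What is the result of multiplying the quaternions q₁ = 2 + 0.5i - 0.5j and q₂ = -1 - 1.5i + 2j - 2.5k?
-0.25 - 2.25i + 5.75j - 4.75k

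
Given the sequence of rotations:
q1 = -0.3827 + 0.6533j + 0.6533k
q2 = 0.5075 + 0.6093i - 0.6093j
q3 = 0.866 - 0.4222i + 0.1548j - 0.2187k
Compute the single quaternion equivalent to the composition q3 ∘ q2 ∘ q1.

q2 · q1 = 0.2038 - 0.6312i + 0.1667j + 0.7296k
q3 · q2 · q1 = 0.0438 - 0.4833i + 0.622j + 0.6146k
0.0438 - 0.4833i + 0.622j + 0.6146k


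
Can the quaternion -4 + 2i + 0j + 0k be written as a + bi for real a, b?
Yes. The quaternion -4 + 2i has j- and k-coefficients y = z = 0, so it lies in the complex subalgebra spanned by 1 and i.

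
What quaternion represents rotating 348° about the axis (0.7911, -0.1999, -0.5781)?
-0.9945 + 0.0827i - 0.0209j - 0.0604k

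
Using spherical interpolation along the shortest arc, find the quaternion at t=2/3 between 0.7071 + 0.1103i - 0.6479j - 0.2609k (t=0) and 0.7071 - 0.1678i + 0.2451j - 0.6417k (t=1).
0.8065 - 0.0811i - 0.0745j - 0.5809k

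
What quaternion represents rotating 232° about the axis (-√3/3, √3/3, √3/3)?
-0.4384 - 0.5189i + 0.5189j + 0.5189k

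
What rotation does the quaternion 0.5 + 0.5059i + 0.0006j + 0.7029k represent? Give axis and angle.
axis = (0.5842, 0.0007, 0.8116), θ = 2π/3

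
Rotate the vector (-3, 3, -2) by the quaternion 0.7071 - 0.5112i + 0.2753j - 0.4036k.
(-2.304, 2.01, -3.557)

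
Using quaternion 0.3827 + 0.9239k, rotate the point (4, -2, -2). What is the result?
(-1.414, 4.243, -2)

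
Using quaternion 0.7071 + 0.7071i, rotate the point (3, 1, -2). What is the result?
(3, 2, 1)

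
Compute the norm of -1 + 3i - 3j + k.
√20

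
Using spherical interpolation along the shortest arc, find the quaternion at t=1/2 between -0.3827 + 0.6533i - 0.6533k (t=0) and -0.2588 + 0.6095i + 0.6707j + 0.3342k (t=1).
-0.4011 + 0.7896i + 0.4194j - 0.1995k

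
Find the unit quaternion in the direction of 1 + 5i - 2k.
0.1826 + 0.9129i - 0.3651k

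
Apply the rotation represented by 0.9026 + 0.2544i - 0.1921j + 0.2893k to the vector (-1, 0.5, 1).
(-1.268, -0.643, 0.477)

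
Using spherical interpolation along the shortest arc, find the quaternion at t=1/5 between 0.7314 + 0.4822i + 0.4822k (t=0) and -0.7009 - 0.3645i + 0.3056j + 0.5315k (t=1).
0.8081 + 0.5087i - 0.0755j + 0.2872k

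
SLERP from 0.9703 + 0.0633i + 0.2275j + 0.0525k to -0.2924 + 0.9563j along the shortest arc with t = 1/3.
0.9608 + 0.0535i - 0.2685j + 0.0444k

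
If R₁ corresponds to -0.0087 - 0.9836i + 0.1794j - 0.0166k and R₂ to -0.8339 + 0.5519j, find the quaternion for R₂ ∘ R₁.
-0.0918 + 0.8111i - 0.1544j + 0.5567k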